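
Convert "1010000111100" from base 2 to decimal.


Input: "1010000111100" in base 2
Positional expansion:
  Digit '1' (value 1) x 2^12 = 4096
  Digit '0' (value 0) x 2^11 = 0
  Digit '1' (value 1) x 2^10 = 1024
  Digit '0' (value 0) x 2^9 = 0
  Digit '0' (value 0) x 2^8 = 0
  Digit '0' (value 0) x 2^7 = 0
  Digit '0' (value 0) x 2^6 = 0
  Digit '1' (value 1) x 2^5 = 32
  Digit '1' (value 1) x 2^4 = 16
  Digit '1' (value 1) x 2^3 = 8
  Digit '1' (value 1) x 2^2 = 4
  Digit '0' (value 0) x 2^1 = 0
  Digit '0' (value 0) x 2^0 = 0
Sum = 5180

5180


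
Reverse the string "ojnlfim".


Input: ojnlfim
Reading characters right to left:
  Position 6: 'm'
  Position 5: 'i'
  Position 4: 'f'
  Position 3: 'l'
  Position 2: 'n'
  Position 1: 'j'
  Position 0: 'o'
Reversed: miflnjo

miflnjo


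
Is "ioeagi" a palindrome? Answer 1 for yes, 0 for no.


Input: ioeagi
Reversed: igaeoi
  Compare pos 0 ('i') with pos 5 ('i'): match
  Compare pos 1 ('o') with pos 4 ('g'): MISMATCH
  Compare pos 2 ('e') with pos 3 ('a'): MISMATCH
Result: not a palindrome

0


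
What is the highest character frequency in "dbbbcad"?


Input: dbbbcad
Character counts:
  'a': 1
  'b': 3
  'c': 1
  'd': 2
Maximum frequency: 3

3


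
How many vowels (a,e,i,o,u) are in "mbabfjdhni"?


Input: mbabfjdhni
Checking each character:
  'm' at position 0: consonant
  'b' at position 1: consonant
  'a' at position 2: vowel (running total: 1)
  'b' at position 3: consonant
  'f' at position 4: consonant
  'j' at position 5: consonant
  'd' at position 6: consonant
  'h' at position 7: consonant
  'n' at position 8: consonant
  'i' at position 9: vowel (running total: 2)
Total vowels: 2

2


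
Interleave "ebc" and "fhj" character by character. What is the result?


Interleaving "ebc" and "fhj":
  Position 0: 'e' from first, 'f' from second => "ef"
  Position 1: 'b' from first, 'h' from second => "bh"
  Position 2: 'c' from first, 'j' from second => "cj"
Result: efbhcj

efbhcj


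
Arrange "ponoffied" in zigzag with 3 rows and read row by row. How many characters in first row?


Zigzag "ponoffied" into 3 rows:
Placing characters:
  'p' => row 0
  'o' => row 1
  'n' => row 2
  'o' => row 1
  'f' => row 0
  'f' => row 1
  'i' => row 2
  'e' => row 1
  'd' => row 0
Rows:
  Row 0: "pfd"
  Row 1: "oofe"
  Row 2: "ni"
First row length: 3

3


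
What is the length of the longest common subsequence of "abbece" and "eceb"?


LCS of "abbece" and "eceb"
DP table:
           e    c    e    b
      0    0    0    0    0
  a   0    0    0    0    0
  b   0    0    0    0    1
  b   0    0    0    0    1
  e   0    1    1    1    1
  c   0    1    2    2    2
  e   0    1    2    3    3
LCS length = dp[6][4] = 3

3


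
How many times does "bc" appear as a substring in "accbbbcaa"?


Searching for "bc" in "accbbbcaa"
Scanning each position:
  Position 0: "ac" => no
  Position 1: "cc" => no
  Position 2: "cb" => no
  Position 3: "bb" => no
  Position 4: "bb" => no
  Position 5: "bc" => MATCH
  Position 6: "ca" => no
  Position 7: "aa" => no
Total occurrences: 1

1


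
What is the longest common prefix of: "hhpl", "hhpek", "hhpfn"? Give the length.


Words: hhpl, hhpek, hhpfn
  Position 0: all 'h' => match
  Position 1: all 'h' => match
  Position 2: all 'p' => match
  Position 3: ('l', 'e', 'f') => mismatch, stop
LCP = "hhp" (length 3)

3


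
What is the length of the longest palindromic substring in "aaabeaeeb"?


Input: "aaabeaeeb"
Checking substrings for palindromes:
  [0:3] "aaa" (len 3) => palindrome
  [4:7] "eae" (len 3) => palindrome
  [0:2] "aa" (len 2) => palindrome
  [1:3] "aa" (len 2) => palindrome
  [6:8] "ee" (len 2) => palindrome
Longest palindromic substring: "aaa" with length 3

3


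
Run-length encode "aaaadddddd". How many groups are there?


Input: aaaadddddd
Scanning for consecutive runs:
  Group 1: 'a' x 4 (positions 0-3)
  Group 2: 'd' x 6 (positions 4-9)
Total groups: 2

2


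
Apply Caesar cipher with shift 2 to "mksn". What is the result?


Caesar cipher: shift "mksn" by 2
  'm' (pos 12) + 2 = pos 14 = 'o'
  'k' (pos 10) + 2 = pos 12 = 'm'
  's' (pos 18) + 2 = pos 20 = 'u'
  'n' (pos 13) + 2 = pos 15 = 'p'
Result: omup

omup


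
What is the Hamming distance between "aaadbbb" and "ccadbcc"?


Comparing "aaadbbb" and "ccadbcc" position by position:
  Position 0: 'a' vs 'c' => differ
  Position 1: 'a' vs 'c' => differ
  Position 2: 'a' vs 'a' => same
  Position 3: 'd' vs 'd' => same
  Position 4: 'b' vs 'b' => same
  Position 5: 'b' vs 'c' => differ
  Position 6: 'b' vs 'c' => differ
Total differences (Hamming distance): 4

4


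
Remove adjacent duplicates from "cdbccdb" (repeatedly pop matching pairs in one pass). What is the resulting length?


Input: cdbccdb
Stack-based adjacent duplicate removal:
  Read 'c': push. Stack: c
  Read 'd': push. Stack: cd
  Read 'b': push. Stack: cdb
  Read 'c': push. Stack: cdbc
  Read 'c': matches stack top 'c' => pop. Stack: cdb
  Read 'd': push. Stack: cdbd
  Read 'b': push. Stack: cdbdb
Final stack: "cdbdb" (length 5)

5


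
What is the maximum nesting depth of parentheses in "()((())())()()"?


Input: "()((())())()()"
Tracking depth:
  Position 0 '(': depth becomes 1
  Position 1 ')': depth becomes 0
  Position 2 '(': depth becomes 1
  Position 3 '(': depth becomes 2
  Position 4 '(': depth becomes 3
  Position 5 ')': depth becomes 2
  Position 6 ')': depth becomes 1
  Position 7 '(': depth becomes 2
  Position 8 ')': depth becomes 1
  Position 9 ')': depth becomes 0
  Position 10 '(': depth becomes 1
  Position 11 ')': depth becomes 0
  Position 12 '(': depth becomes 1
  Position 13 ')': depth becomes 0
Maximum depth reached: 3

3


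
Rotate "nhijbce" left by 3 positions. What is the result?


Input: "nhijbce", rotate left by 3
First 3 characters: "nhi"
Remaining characters: "jbce"
Concatenate remaining + first: "jbce" + "nhi" = "jbcenhi"

jbcenhi


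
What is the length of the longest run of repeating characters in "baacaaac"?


Input: "baacaaac"
Scanning for longest run:
  Position 1 ('a'): new char, reset run to 1
  Position 2 ('a'): continues run of 'a', length=2
  Position 3 ('c'): new char, reset run to 1
  Position 4 ('a'): new char, reset run to 1
  Position 5 ('a'): continues run of 'a', length=2
  Position 6 ('a'): continues run of 'a', length=3
  Position 7 ('c'): new char, reset run to 1
Longest run: 'a' with length 3

3


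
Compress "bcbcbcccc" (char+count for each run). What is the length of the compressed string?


Input: bcbcbcccc
Runs:
  'b' x 1 => "b1"
  'c' x 1 => "c1"
  'b' x 1 => "b1"
  'c' x 1 => "c1"
  'b' x 1 => "b1"
  'c' x 4 => "c4"
Compressed: "b1c1b1c1b1c4"
Compressed length: 12

12


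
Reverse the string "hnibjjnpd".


Input: hnibjjnpd
Reading characters right to left:
  Position 8: 'd'
  Position 7: 'p'
  Position 6: 'n'
  Position 5: 'j'
  Position 4: 'j'
  Position 3: 'b'
  Position 2: 'i'
  Position 1: 'n'
  Position 0: 'h'
Reversed: dpnjjbinh

dpnjjbinh


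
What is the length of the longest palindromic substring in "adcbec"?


Input: "adcbec"
Checking substrings for palindromes:
  No multi-char palindromic substrings found
Longest palindromic substring: "a" with length 1

1


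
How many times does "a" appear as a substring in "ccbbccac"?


Searching for "a" in "ccbbccac"
Scanning each position:
  Position 0: "c" => no
  Position 1: "c" => no
  Position 2: "b" => no
  Position 3: "b" => no
  Position 4: "c" => no
  Position 5: "c" => no
  Position 6: "a" => MATCH
  Position 7: "c" => no
Total occurrences: 1

1


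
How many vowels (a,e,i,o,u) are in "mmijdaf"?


Input: mmijdaf
Checking each character:
  'm' at position 0: consonant
  'm' at position 1: consonant
  'i' at position 2: vowel (running total: 1)
  'j' at position 3: consonant
  'd' at position 4: consonant
  'a' at position 5: vowel (running total: 2)
  'f' at position 6: consonant
Total vowels: 2

2


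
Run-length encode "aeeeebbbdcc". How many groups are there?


Input: aeeeebbbdcc
Scanning for consecutive runs:
  Group 1: 'a' x 1 (positions 0-0)
  Group 2: 'e' x 4 (positions 1-4)
  Group 3: 'b' x 3 (positions 5-7)
  Group 4: 'd' x 1 (positions 8-8)
  Group 5: 'c' x 2 (positions 9-10)
Total groups: 5

5


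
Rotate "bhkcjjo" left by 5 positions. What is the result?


Input: "bhkcjjo", rotate left by 5
First 5 characters: "bhkcj"
Remaining characters: "jo"
Concatenate remaining + first: "jo" + "bhkcj" = "jobhkcj"

jobhkcj


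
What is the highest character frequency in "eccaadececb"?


Input: eccaadececb
Character counts:
  'a': 2
  'b': 1
  'c': 4
  'd': 1
  'e': 3
Maximum frequency: 4

4


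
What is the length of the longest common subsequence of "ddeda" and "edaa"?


LCS of "ddeda" and "edaa"
DP table:
           e    d    a    a
      0    0    0    0    0
  d   0    0    1    1    1
  d   0    0    1    1    1
  e   0    1    1    1    1
  d   0    1    2    2    2
  a   0    1    2    3    3
LCS length = dp[5][4] = 3

3


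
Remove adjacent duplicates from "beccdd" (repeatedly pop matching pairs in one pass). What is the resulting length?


Input: beccdd
Stack-based adjacent duplicate removal:
  Read 'b': push. Stack: b
  Read 'e': push. Stack: be
  Read 'c': push. Stack: bec
  Read 'c': matches stack top 'c' => pop. Stack: be
  Read 'd': push. Stack: bed
  Read 'd': matches stack top 'd' => pop. Stack: be
Final stack: "be" (length 2)

2


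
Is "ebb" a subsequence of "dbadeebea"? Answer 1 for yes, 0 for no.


Check if "ebb" is a subsequence of "dbadeebea"
Greedy scan:
  Position 0 ('d'): no match needed
  Position 1 ('b'): no match needed
  Position 2 ('a'): no match needed
  Position 3 ('d'): no match needed
  Position 4 ('e'): matches sub[0] = 'e'
  Position 5 ('e'): no match needed
  Position 6 ('b'): matches sub[1] = 'b'
  Position 7 ('e'): no match needed
  Position 8 ('a'): no match needed
Only matched 2/3 characters => not a subsequence

0


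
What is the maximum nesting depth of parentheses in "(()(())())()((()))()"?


Input: "(()(())())()((()))()"
Tracking depth:
  Position 0 '(': depth becomes 1
  Position 1 '(': depth becomes 2
  Position 2 ')': depth becomes 1
  Position 3 '(': depth becomes 2
  Position 4 '(': depth becomes 3
  Position 5 ')': depth becomes 2
  Position 6 ')': depth becomes 1
  Position 7 '(': depth becomes 2
  Position 8 ')': depth becomes 1
  Position 9 ')': depth becomes 0
  Position 10 '(': depth becomes 1
  Position 11 ')': depth becomes 0
  Position 12 '(': depth becomes 1
  Position 13 '(': depth becomes 2
  Position 14 '(': depth becomes 3
  Position 15 ')': depth becomes 2
  Position 16 ')': depth becomes 1
  Position 17 ')': depth becomes 0
  Position 18 '(': depth becomes 1
  Position 19 ')': depth becomes 0
Maximum depth reached: 3

3


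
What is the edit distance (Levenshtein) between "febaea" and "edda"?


Computing edit distance: "febaea" -> "edda"
DP table:
           e    d    d    a
      0    1    2    3    4
  f   1    1    2    3    4
  e   2    1    2    3    4
  b   3    2    2    3    4
  a   4    3    3    3    3
  e   5    4    4    4    4
  a   6    5    5    5    4
Edit distance = dp[6][4] = 4

4


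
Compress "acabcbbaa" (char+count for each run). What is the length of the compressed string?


Input: acabcbbaa
Runs:
  'a' x 1 => "a1"
  'c' x 1 => "c1"
  'a' x 1 => "a1"
  'b' x 1 => "b1"
  'c' x 1 => "c1"
  'b' x 2 => "b2"
  'a' x 2 => "a2"
Compressed: "a1c1a1b1c1b2a2"
Compressed length: 14

14


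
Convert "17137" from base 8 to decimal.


Input: "17137" in base 8
Positional expansion:
  Digit '1' (value 1) x 8^4 = 4096
  Digit '7' (value 7) x 8^3 = 3584
  Digit '1' (value 1) x 8^2 = 64
  Digit '3' (value 3) x 8^1 = 24
  Digit '7' (value 7) x 8^0 = 7
Sum = 7775

7775


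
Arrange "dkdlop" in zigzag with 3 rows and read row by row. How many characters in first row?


Zigzag "dkdlop" into 3 rows:
Placing characters:
  'd' => row 0
  'k' => row 1
  'd' => row 2
  'l' => row 1
  'o' => row 0
  'p' => row 1
Rows:
  Row 0: "do"
  Row 1: "klp"
  Row 2: "d"
First row length: 2

2


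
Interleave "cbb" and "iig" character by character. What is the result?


Interleaving "cbb" and "iig":
  Position 0: 'c' from first, 'i' from second => "ci"
  Position 1: 'b' from first, 'i' from second => "bi"
  Position 2: 'b' from first, 'g' from second => "bg"
Result: cibibg

cibibg


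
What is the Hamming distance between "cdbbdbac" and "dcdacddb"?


Comparing "cdbbdbac" and "dcdacddb" position by position:
  Position 0: 'c' vs 'd' => differ
  Position 1: 'd' vs 'c' => differ
  Position 2: 'b' vs 'd' => differ
  Position 3: 'b' vs 'a' => differ
  Position 4: 'd' vs 'c' => differ
  Position 5: 'b' vs 'd' => differ
  Position 6: 'a' vs 'd' => differ
  Position 7: 'c' vs 'b' => differ
Total differences (Hamming distance): 8

8


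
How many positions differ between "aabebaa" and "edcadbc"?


Comparing "aabebaa" and "edcadbc" position by position:
  Position 0: 'a' vs 'e' => DIFFER
  Position 1: 'a' vs 'd' => DIFFER
  Position 2: 'b' vs 'c' => DIFFER
  Position 3: 'e' vs 'a' => DIFFER
  Position 4: 'b' vs 'd' => DIFFER
  Position 5: 'a' vs 'b' => DIFFER
  Position 6: 'a' vs 'c' => DIFFER
Positions that differ: 7

7


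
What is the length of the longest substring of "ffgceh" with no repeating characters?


Input: "ffgceh"
Sliding window (track last position of each char):
  Position 0 ('f'): window [0,0] length 1 -- new best
  Position 1 ('f'): repeat (last at 0), move window start to 1
  Position 1 ('f'): window [1,1] length 1
  Position 2 ('g'): window [1,2] length 2 -- new best
  Position 3 ('c'): window [1,3] length 3 -- new best
  Position 4 ('e'): window [1,4] length 4 -- new best
  Position 5 ('h'): window [1,5] length 5 -- new best
Longest substring with no repeats: "fgceh" with length 5

5


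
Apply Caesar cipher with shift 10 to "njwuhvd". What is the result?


Caesar cipher: shift "njwuhvd" by 10
  'n' (pos 13) + 10 = pos 23 = 'x'
  'j' (pos 9) + 10 = pos 19 = 't'
  'w' (pos 22) + 10 = pos 6 = 'g'
  'u' (pos 20) + 10 = pos 4 = 'e'
  'h' (pos 7) + 10 = pos 17 = 'r'
  'v' (pos 21) + 10 = pos 5 = 'f'
  'd' (pos 3) + 10 = pos 13 = 'n'
Result: xtgerfn

xtgerfn


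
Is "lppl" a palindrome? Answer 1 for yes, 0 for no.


Input: lppl
Reversed: lppl
  Compare pos 0 ('l') with pos 3 ('l'): match
  Compare pos 1 ('p') with pos 2 ('p'): match
Result: palindrome

1


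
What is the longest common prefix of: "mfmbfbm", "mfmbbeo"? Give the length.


Words: mfmbfbm, mfmbbeo
  Position 0: all 'm' => match
  Position 1: all 'f' => match
  Position 2: all 'm' => match
  Position 3: all 'b' => match
  Position 4: ('f', 'b') => mismatch, stop
LCP = "mfmb" (length 4)

4


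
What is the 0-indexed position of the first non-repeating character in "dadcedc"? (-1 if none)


Input: dadcedc
Character frequencies:
  'a': 1
  'c': 2
  'd': 3
  'e': 1
Scanning left to right for freq == 1:
  Position 0 ('d'): freq=3, skip
  Position 1 ('a'): unique! => answer = 1

1


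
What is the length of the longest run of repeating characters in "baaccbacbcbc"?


Input: "baaccbacbcbc"
Scanning for longest run:
  Position 1 ('a'): new char, reset run to 1
  Position 2 ('a'): continues run of 'a', length=2
  Position 3 ('c'): new char, reset run to 1
  Position 4 ('c'): continues run of 'c', length=2
  Position 5 ('b'): new char, reset run to 1
  Position 6 ('a'): new char, reset run to 1
  Position 7 ('c'): new char, reset run to 1
  Position 8 ('b'): new char, reset run to 1
  Position 9 ('c'): new char, reset run to 1
  Position 10 ('b'): new char, reset run to 1
  Position 11 ('c'): new char, reset run to 1
Longest run: 'a' with length 2

2


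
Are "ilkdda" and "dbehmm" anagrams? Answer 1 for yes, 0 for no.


Strings: "ilkdda", "dbehmm"
Sorted first:  addikl
Sorted second: bdehmm
Differ at position 0: 'a' vs 'b' => not anagrams

0


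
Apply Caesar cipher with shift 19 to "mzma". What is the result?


Caesar cipher: shift "mzma" by 19
  'm' (pos 12) + 19 = pos 5 = 'f'
  'z' (pos 25) + 19 = pos 18 = 's'
  'm' (pos 12) + 19 = pos 5 = 'f'
  'a' (pos 0) + 19 = pos 19 = 't'
Result: fsft

fsft


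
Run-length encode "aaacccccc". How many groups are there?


Input: aaacccccc
Scanning for consecutive runs:
  Group 1: 'a' x 3 (positions 0-2)
  Group 2: 'c' x 6 (positions 3-8)
Total groups: 2

2


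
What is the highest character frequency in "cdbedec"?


Input: cdbedec
Character counts:
  'b': 1
  'c': 2
  'd': 2
  'e': 2
Maximum frequency: 2

2


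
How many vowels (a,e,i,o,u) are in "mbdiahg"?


Input: mbdiahg
Checking each character:
  'm' at position 0: consonant
  'b' at position 1: consonant
  'd' at position 2: consonant
  'i' at position 3: vowel (running total: 1)
  'a' at position 4: vowel (running total: 2)
  'h' at position 5: consonant
  'g' at position 6: consonant
Total vowels: 2

2


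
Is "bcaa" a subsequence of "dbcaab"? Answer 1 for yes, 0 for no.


Check if "bcaa" is a subsequence of "dbcaab"
Greedy scan:
  Position 0 ('d'): no match needed
  Position 1 ('b'): matches sub[0] = 'b'
  Position 2 ('c'): matches sub[1] = 'c'
  Position 3 ('a'): matches sub[2] = 'a'
  Position 4 ('a'): matches sub[3] = 'a'
  Position 5 ('b'): no match needed
All 4 characters matched => is a subsequence

1


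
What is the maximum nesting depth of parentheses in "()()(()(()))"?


Input: "()()(()(()))"
Tracking depth:
  Position 0 '(': depth becomes 1
  Position 1 ')': depth becomes 0
  Position 2 '(': depth becomes 1
  Position 3 ')': depth becomes 0
  Position 4 '(': depth becomes 1
  Position 5 '(': depth becomes 2
  Position 6 ')': depth becomes 1
  Position 7 '(': depth becomes 2
  Position 8 '(': depth becomes 3
  Position 9 ')': depth becomes 2
  Position 10 ')': depth becomes 1
  Position 11 ')': depth becomes 0
Maximum depth reached: 3

3


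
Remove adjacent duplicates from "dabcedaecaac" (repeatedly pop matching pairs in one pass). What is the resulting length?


Input: dabcedaecaac
Stack-based adjacent duplicate removal:
  Read 'd': push. Stack: d
  Read 'a': push. Stack: da
  Read 'b': push. Stack: dab
  Read 'c': push. Stack: dabc
  Read 'e': push. Stack: dabce
  Read 'd': push. Stack: dabced
  Read 'a': push. Stack: dabceda
  Read 'e': push. Stack: dabcedae
  Read 'c': push. Stack: dabcedaec
  Read 'a': push. Stack: dabcedaeca
  Read 'a': matches stack top 'a' => pop. Stack: dabcedaec
  Read 'c': matches stack top 'c' => pop. Stack: dabcedae
Final stack: "dabcedae" (length 8)

8


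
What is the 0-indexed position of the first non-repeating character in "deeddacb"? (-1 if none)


Input: deeddacb
Character frequencies:
  'a': 1
  'b': 1
  'c': 1
  'd': 3
  'e': 2
Scanning left to right for freq == 1:
  Position 0 ('d'): freq=3, skip
  Position 1 ('e'): freq=2, skip
  Position 2 ('e'): freq=2, skip
  Position 3 ('d'): freq=3, skip
  Position 4 ('d'): freq=3, skip
  Position 5 ('a'): unique! => answer = 5

5


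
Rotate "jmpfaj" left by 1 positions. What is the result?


Input: "jmpfaj", rotate left by 1
First 1 characters: "j"
Remaining characters: "mpfaj"
Concatenate remaining + first: "mpfaj" + "j" = "mpfajj"

mpfajj


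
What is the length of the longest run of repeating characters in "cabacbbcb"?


Input: "cabacbbcb"
Scanning for longest run:
  Position 1 ('a'): new char, reset run to 1
  Position 2 ('b'): new char, reset run to 1
  Position 3 ('a'): new char, reset run to 1
  Position 4 ('c'): new char, reset run to 1
  Position 5 ('b'): new char, reset run to 1
  Position 6 ('b'): continues run of 'b', length=2
  Position 7 ('c'): new char, reset run to 1
  Position 8 ('b'): new char, reset run to 1
Longest run: 'b' with length 2

2


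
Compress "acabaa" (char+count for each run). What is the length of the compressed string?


Input: acabaa
Runs:
  'a' x 1 => "a1"
  'c' x 1 => "c1"
  'a' x 1 => "a1"
  'b' x 1 => "b1"
  'a' x 2 => "a2"
Compressed: "a1c1a1b1a2"
Compressed length: 10

10


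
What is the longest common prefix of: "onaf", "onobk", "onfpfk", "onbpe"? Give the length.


Words: onaf, onobk, onfpfk, onbpe
  Position 0: all 'o' => match
  Position 1: all 'n' => match
  Position 2: ('a', 'o', 'f', 'b') => mismatch, stop
LCP = "on" (length 2)

2


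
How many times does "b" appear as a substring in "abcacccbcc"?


Searching for "b" in "abcacccbcc"
Scanning each position:
  Position 0: "a" => no
  Position 1: "b" => MATCH
  Position 2: "c" => no
  Position 3: "a" => no
  Position 4: "c" => no
  Position 5: "c" => no
  Position 6: "c" => no
  Position 7: "b" => MATCH
  Position 8: "c" => no
  Position 9: "c" => no
Total occurrences: 2

2


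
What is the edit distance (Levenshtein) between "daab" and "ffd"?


Computing edit distance: "daab" -> "ffd"
DP table:
           f    f    d
      0    1    2    3
  d   1    1    2    2
  a   2    2    2    3
  a   3    3    3    3
  b   4    4    4    4
Edit distance = dp[4][3] = 4

4


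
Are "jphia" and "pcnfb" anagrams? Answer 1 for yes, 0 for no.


Strings: "jphia", "pcnfb"
Sorted first:  ahijp
Sorted second: bcfnp
Differ at position 0: 'a' vs 'b' => not anagrams

0


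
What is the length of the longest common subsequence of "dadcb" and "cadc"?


LCS of "dadcb" and "cadc"
DP table:
           c    a    d    c
      0    0    0    0    0
  d   0    0    0    1    1
  a   0    0    1    1    1
  d   0    0    1    2    2
  c   0    1    1    2    3
  b   0    1    1    2    3
LCS length = dp[5][4] = 3

3


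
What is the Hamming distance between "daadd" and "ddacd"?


Comparing "daadd" and "ddacd" position by position:
  Position 0: 'd' vs 'd' => same
  Position 1: 'a' vs 'd' => differ
  Position 2: 'a' vs 'a' => same
  Position 3: 'd' vs 'c' => differ
  Position 4: 'd' vs 'd' => same
Total differences (Hamming distance): 2

2


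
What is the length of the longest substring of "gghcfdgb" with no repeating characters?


Input: "gghcfdgb"
Sliding window (track last position of each char):
  Position 0 ('g'): window [0,0] length 1 -- new best
  Position 1 ('g'): repeat (last at 0), move window start to 1
  Position 1 ('g'): window [1,1] length 1
  Position 2 ('h'): window [1,2] length 2 -- new best
  Position 3 ('c'): window [1,3] length 3 -- new best
  Position 4 ('f'): window [1,4] length 4 -- new best
  Position 5 ('d'): window [1,5] length 5 -- new best
  Position 6 ('g'): repeat (last at 1), move window start to 2
  Position 6 ('g'): window [2,6] length 5
  Position 7 ('b'): window [2,7] length 6 -- new best
Longest substring with no repeats: "hcfdgb" with length 6

6


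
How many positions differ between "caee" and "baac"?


Comparing "caee" and "baac" position by position:
  Position 0: 'c' vs 'b' => DIFFER
  Position 1: 'a' vs 'a' => same
  Position 2: 'e' vs 'a' => DIFFER
  Position 3: 'e' vs 'c' => DIFFER
Positions that differ: 3

3


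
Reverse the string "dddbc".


Input: dddbc
Reading characters right to left:
  Position 4: 'c'
  Position 3: 'b'
  Position 2: 'd'
  Position 1: 'd'
  Position 0: 'd'
Reversed: cbddd

cbddd


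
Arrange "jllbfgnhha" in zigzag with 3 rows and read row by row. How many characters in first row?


Zigzag "jllbfgnhha" into 3 rows:
Placing characters:
  'j' => row 0
  'l' => row 1
  'l' => row 2
  'b' => row 1
  'f' => row 0
  'g' => row 1
  'n' => row 2
  'h' => row 1
  'h' => row 0
  'a' => row 1
Rows:
  Row 0: "jfh"
  Row 1: "lbgha"
  Row 2: "ln"
First row length: 3

3


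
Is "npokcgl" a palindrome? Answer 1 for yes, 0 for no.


Input: npokcgl
Reversed: lgckopn
  Compare pos 0 ('n') with pos 6 ('l'): MISMATCH
  Compare pos 1 ('p') with pos 5 ('g'): MISMATCH
  Compare pos 2 ('o') with pos 4 ('c'): MISMATCH
Result: not a palindrome

0


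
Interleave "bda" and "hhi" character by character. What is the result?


Interleaving "bda" and "hhi":
  Position 0: 'b' from first, 'h' from second => "bh"
  Position 1: 'd' from first, 'h' from second => "dh"
  Position 2: 'a' from first, 'i' from second => "ai"
Result: bhdhai

bhdhai


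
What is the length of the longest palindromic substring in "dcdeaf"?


Input: "dcdeaf"
Checking substrings for palindromes:
  [0:3] "dcd" (len 3) => palindrome
Longest palindromic substring: "dcd" with length 3

3


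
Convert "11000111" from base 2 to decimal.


Input: "11000111" in base 2
Positional expansion:
  Digit '1' (value 1) x 2^7 = 128
  Digit '1' (value 1) x 2^6 = 64
  Digit '0' (value 0) x 2^5 = 0
  Digit '0' (value 0) x 2^4 = 0
  Digit '0' (value 0) x 2^3 = 0
  Digit '1' (value 1) x 2^2 = 4
  Digit '1' (value 1) x 2^1 = 2
  Digit '1' (value 1) x 2^0 = 1
Sum = 199

199


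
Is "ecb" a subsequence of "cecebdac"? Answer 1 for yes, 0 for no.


Check if "ecb" is a subsequence of "cecebdac"
Greedy scan:
  Position 0 ('c'): no match needed
  Position 1 ('e'): matches sub[0] = 'e'
  Position 2 ('c'): matches sub[1] = 'c'
  Position 3 ('e'): no match needed
  Position 4 ('b'): matches sub[2] = 'b'
  Position 5 ('d'): no match needed
  Position 6 ('a'): no match needed
  Position 7 ('c'): no match needed
All 3 characters matched => is a subsequence

1


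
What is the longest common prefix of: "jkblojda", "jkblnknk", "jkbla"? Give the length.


Words: jkblojda, jkblnknk, jkbla
  Position 0: all 'j' => match
  Position 1: all 'k' => match
  Position 2: all 'b' => match
  Position 3: all 'l' => match
  Position 4: ('o', 'n', 'a') => mismatch, stop
LCP = "jkbl" (length 4)

4


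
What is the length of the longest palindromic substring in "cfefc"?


Input: "cfefc"
Checking substrings for palindromes:
  [0:5] "cfefc" (len 5) => palindrome
  [1:4] "fef" (len 3) => palindrome
Longest palindromic substring: "cfefc" with length 5

5


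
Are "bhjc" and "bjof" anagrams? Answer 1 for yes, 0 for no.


Strings: "bhjc", "bjof"
Sorted first:  bchj
Sorted second: bfjo
Differ at position 1: 'c' vs 'f' => not anagrams

0


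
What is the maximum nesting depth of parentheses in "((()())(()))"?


Input: "((()())(()))"
Tracking depth:
  Position 0 '(': depth becomes 1
  Position 1 '(': depth becomes 2
  Position 2 '(': depth becomes 3
  Position 3 ')': depth becomes 2
  Position 4 '(': depth becomes 3
  Position 5 ')': depth becomes 2
  Position 6 ')': depth becomes 1
  Position 7 '(': depth becomes 2
  Position 8 '(': depth becomes 3
  Position 9 ')': depth becomes 2
  Position 10 ')': depth becomes 1
  Position 11 ')': depth becomes 0
Maximum depth reached: 3

3


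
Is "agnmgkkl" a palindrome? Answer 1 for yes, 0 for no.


Input: agnmgkkl
Reversed: lkkgmnga
  Compare pos 0 ('a') with pos 7 ('l'): MISMATCH
  Compare pos 1 ('g') with pos 6 ('k'): MISMATCH
  Compare pos 2 ('n') with pos 5 ('k'): MISMATCH
  Compare pos 3 ('m') with pos 4 ('g'): MISMATCH
Result: not a palindrome

0


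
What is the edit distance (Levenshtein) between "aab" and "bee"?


Computing edit distance: "aab" -> "bee"
DP table:
           b    e    e
      0    1    2    3
  a   1    1    2    3
  a   2    2    2    3
  b   3    2    3    3
Edit distance = dp[3][3] = 3

3


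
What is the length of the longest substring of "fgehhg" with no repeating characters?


Input: "fgehhg"
Sliding window (track last position of each char):
  Position 0 ('f'): window [0,0] length 1 -- new best
  Position 1 ('g'): window [0,1] length 2 -- new best
  Position 2 ('e'): window [0,2] length 3 -- new best
  Position 3 ('h'): window [0,3] length 4 -- new best
  Position 4 ('h'): repeat (last at 3), move window start to 4
  Position 4 ('h'): window [4,4] length 1
  Position 5 ('g'): window [4,5] length 2
Longest substring with no repeats: "fgeh" with length 4

4


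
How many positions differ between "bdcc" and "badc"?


Comparing "bdcc" and "badc" position by position:
  Position 0: 'b' vs 'b' => same
  Position 1: 'd' vs 'a' => DIFFER
  Position 2: 'c' vs 'd' => DIFFER
  Position 3: 'c' vs 'c' => same
Positions that differ: 2

2


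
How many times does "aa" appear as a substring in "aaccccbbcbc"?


Searching for "aa" in "aaccccbbcbc"
Scanning each position:
  Position 0: "aa" => MATCH
  Position 1: "ac" => no
  Position 2: "cc" => no
  Position 3: "cc" => no
  Position 4: "cc" => no
  Position 5: "cb" => no
  Position 6: "bb" => no
  Position 7: "bc" => no
  Position 8: "cb" => no
  Position 9: "bc" => no
Total occurrences: 1

1


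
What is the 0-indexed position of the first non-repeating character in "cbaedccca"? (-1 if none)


Input: cbaedccca
Character frequencies:
  'a': 2
  'b': 1
  'c': 4
  'd': 1
  'e': 1
Scanning left to right for freq == 1:
  Position 0 ('c'): freq=4, skip
  Position 1 ('b'): unique! => answer = 1

1


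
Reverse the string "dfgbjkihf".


Input: dfgbjkihf
Reading characters right to left:
  Position 8: 'f'
  Position 7: 'h'
  Position 6: 'i'
  Position 5: 'k'
  Position 4: 'j'
  Position 3: 'b'
  Position 2: 'g'
  Position 1: 'f'
  Position 0: 'd'
Reversed: fhikjbgfd

fhikjbgfd


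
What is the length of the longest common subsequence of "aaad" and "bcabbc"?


LCS of "aaad" and "bcabbc"
DP table:
           b    c    a    b    b    c
      0    0    0    0    0    0    0
  a   0    0    0    1    1    1    1
  a   0    0    0    1    1    1    1
  a   0    0    0    1    1    1    1
  d   0    0    0    1    1    1    1
LCS length = dp[4][6] = 1

1


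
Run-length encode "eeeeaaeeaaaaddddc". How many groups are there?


Input: eeeeaaeeaaaaddddc
Scanning for consecutive runs:
  Group 1: 'e' x 4 (positions 0-3)
  Group 2: 'a' x 2 (positions 4-5)
  Group 3: 'e' x 2 (positions 6-7)
  Group 4: 'a' x 4 (positions 8-11)
  Group 5: 'd' x 4 (positions 12-15)
  Group 6: 'c' x 1 (positions 16-16)
Total groups: 6

6


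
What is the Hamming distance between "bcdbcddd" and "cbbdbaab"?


Comparing "bcdbcddd" and "cbbdbaab" position by position:
  Position 0: 'b' vs 'c' => differ
  Position 1: 'c' vs 'b' => differ
  Position 2: 'd' vs 'b' => differ
  Position 3: 'b' vs 'd' => differ
  Position 4: 'c' vs 'b' => differ
  Position 5: 'd' vs 'a' => differ
  Position 6: 'd' vs 'a' => differ
  Position 7: 'd' vs 'b' => differ
Total differences (Hamming distance): 8

8


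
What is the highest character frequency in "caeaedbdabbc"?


Input: caeaedbdabbc
Character counts:
  'a': 3
  'b': 3
  'c': 2
  'd': 2
  'e': 2
Maximum frequency: 3

3


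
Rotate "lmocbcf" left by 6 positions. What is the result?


Input: "lmocbcf", rotate left by 6
First 6 characters: "lmocbc"
Remaining characters: "f"
Concatenate remaining + first: "f" + "lmocbc" = "flmocbc"

flmocbc


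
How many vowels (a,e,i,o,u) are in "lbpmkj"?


Input: lbpmkj
Checking each character:
  'l' at position 0: consonant
  'b' at position 1: consonant
  'p' at position 2: consonant
  'm' at position 3: consonant
  'k' at position 4: consonant
  'j' at position 5: consonant
Total vowels: 0

0


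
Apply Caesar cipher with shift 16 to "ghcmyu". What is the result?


Caesar cipher: shift "ghcmyu" by 16
  'g' (pos 6) + 16 = pos 22 = 'w'
  'h' (pos 7) + 16 = pos 23 = 'x'
  'c' (pos 2) + 16 = pos 18 = 's'
  'm' (pos 12) + 16 = pos 2 = 'c'
  'y' (pos 24) + 16 = pos 14 = 'o'
  'u' (pos 20) + 16 = pos 10 = 'k'
Result: wxscok

wxscok


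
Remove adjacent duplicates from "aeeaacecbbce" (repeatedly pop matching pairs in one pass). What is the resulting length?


Input: aeeaacecbbce
Stack-based adjacent duplicate removal:
  Read 'a': push. Stack: a
  Read 'e': push. Stack: ae
  Read 'e': matches stack top 'e' => pop. Stack: a
  Read 'a': matches stack top 'a' => pop. Stack: (empty)
  Read 'a': push. Stack: a
  Read 'c': push. Stack: ac
  Read 'e': push. Stack: ace
  Read 'c': push. Stack: acec
  Read 'b': push. Stack: acecb
  Read 'b': matches stack top 'b' => pop. Stack: acec
  Read 'c': matches stack top 'c' => pop. Stack: ace
  Read 'e': matches stack top 'e' => pop. Stack: ac
Final stack: "ac" (length 2)

2


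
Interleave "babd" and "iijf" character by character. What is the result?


Interleaving "babd" and "iijf":
  Position 0: 'b' from first, 'i' from second => "bi"
  Position 1: 'a' from first, 'i' from second => "ai"
  Position 2: 'b' from first, 'j' from second => "bj"
  Position 3: 'd' from first, 'f' from second => "df"
Result: biaibjdf

biaibjdf


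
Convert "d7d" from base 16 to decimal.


Input: "d7d" in base 16
Positional expansion:
  Digit 'd' (value 13) x 16^2 = 3328
  Digit '7' (value 7) x 16^1 = 112
  Digit 'd' (value 13) x 16^0 = 13
Sum = 3453

3453


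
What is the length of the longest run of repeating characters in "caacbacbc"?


Input: "caacbacbc"
Scanning for longest run:
  Position 1 ('a'): new char, reset run to 1
  Position 2 ('a'): continues run of 'a', length=2
  Position 3 ('c'): new char, reset run to 1
  Position 4 ('b'): new char, reset run to 1
  Position 5 ('a'): new char, reset run to 1
  Position 6 ('c'): new char, reset run to 1
  Position 7 ('b'): new char, reset run to 1
  Position 8 ('c'): new char, reset run to 1
Longest run: 'a' with length 2

2


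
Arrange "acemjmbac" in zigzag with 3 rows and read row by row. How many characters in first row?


Zigzag "acemjmbac" into 3 rows:
Placing characters:
  'a' => row 0
  'c' => row 1
  'e' => row 2
  'm' => row 1
  'j' => row 0
  'm' => row 1
  'b' => row 2
  'a' => row 1
  'c' => row 0
Rows:
  Row 0: "ajc"
  Row 1: "cmma"
  Row 2: "eb"
First row length: 3

3


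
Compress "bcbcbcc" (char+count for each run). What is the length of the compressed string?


Input: bcbcbcc
Runs:
  'b' x 1 => "b1"
  'c' x 1 => "c1"
  'b' x 1 => "b1"
  'c' x 1 => "c1"
  'b' x 1 => "b1"
  'c' x 2 => "c2"
Compressed: "b1c1b1c1b1c2"
Compressed length: 12

12


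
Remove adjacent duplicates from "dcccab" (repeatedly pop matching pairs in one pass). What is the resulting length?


Input: dcccab
Stack-based adjacent duplicate removal:
  Read 'd': push. Stack: d
  Read 'c': push. Stack: dc
  Read 'c': matches stack top 'c' => pop. Stack: d
  Read 'c': push. Stack: dc
  Read 'a': push. Stack: dca
  Read 'b': push. Stack: dcab
Final stack: "dcab" (length 4)

4


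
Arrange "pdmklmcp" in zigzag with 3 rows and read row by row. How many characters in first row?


Zigzag "pdmklmcp" into 3 rows:
Placing characters:
  'p' => row 0
  'd' => row 1
  'm' => row 2
  'k' => row 1
  'l' => row 0
  'm' => row 1
  'c' => row 2
  'p' => row 1
Rows:
  Row 0: "pl"
  Row 1: "dkmp"
  Row 2: "mc"
First row length: 2

2


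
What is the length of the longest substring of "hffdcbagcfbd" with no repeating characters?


Input: "hffdcbagcfbd"
Sliding window (track last position of each char):
  Position 0 ('h'): window [0,0] length 1 -- new best
  Position 1 ('f'): window [0,1] length 2 -- new best
  Position 2 ('f'): repeat (last at 1), move window start to 2
  Position 2 ('f'): window [2,2] length 1
  Position 3 ('d'): window [2,3] length 2
  Position 4 ('c'): window [2,4] length 3 -- new best
  Position 5 ('b'): window [2,5] length 4 -- new best
  Position 6 ('a'): window [2,6] length 5 -- new best
  Position 7 ('g'): window [2,7] length 6 -- new best
  Position 8 ('c'): repeat (last at 4), move window start to 5
  Position 8 ('c'): window [5,8] length 4
  Position 9 ('f'): window [5,9] length 5
  Position 10 ('b'): repeat (last at 5), move window start to 6
  Position 10 ('b'): window [6,10] length 5
  Position 11 ('d'): window [6,11] length 6
Longest substring with no repeats: "fdcbag" with length 6

6


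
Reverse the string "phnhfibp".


Input: phnhfibp
Reading characters right to left:
  Position 7: 'p'
  Position 6: 'b'
  Position 5: 'i'
  Position 4: 'f'
  Position 3: 'h'
  Position 2: 'n'
  Position 1: 'h'
  Position 0: 'p'
Reversed: pbifhnhp

pbifhnhp


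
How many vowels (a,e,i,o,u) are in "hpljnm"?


Input: hpljnm
Checking each character:
  'h' at position 0: consonant
  'p' at position 1: consonant
  'l' at position 2: consonant
  'j' at position 3: consonant
  'n' at position 4: consonant
  'm' at position 5: consonant
Total vowels: 0

0


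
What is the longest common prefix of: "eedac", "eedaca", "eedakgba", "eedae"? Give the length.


Words: eedac, eedaca, eedakgba, eedae
  Position 0: all 'e' => match
  Position 1: all 'e' => match
  Position 2: all 'd' => match
  Position 3: all 'a' => match
  Position 4: ('c', 'c', 'k', 'e') => mismatch, stop
LCP = "eeda" (length 4)

4


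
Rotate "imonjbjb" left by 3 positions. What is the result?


Input: "imonjbjb", rotate left by 3
First 3 characters: "imo"
Remaining characters: "njbjb"
Concatenate remaining + first: "njbjb" + "imo" = "njbjbimo"

njbjbimo


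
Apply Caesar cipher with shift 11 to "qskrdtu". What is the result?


Caesar cipher: shift "qskrdtu" by 11
  'q' (pos 16) + 11 = pos 1 = 'b'
  's' (pos 18) + 11 = pos 3 = 'd'
  'k' (pos 10) + 11 = pos 21 = 'v'
  'r' (pos 17) + 11 = pos 2 = 'c'
  'd' (pos 3) + 11 = pos 14 = 'o'
  't' (pos 19) + 11 = pos 4 = 'e'
  'u' (pos 20) + 11 = pos 5 = 'f'
Result: bdvcoef

bdvcoef


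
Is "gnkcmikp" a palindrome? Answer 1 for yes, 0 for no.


Input: gnkcmikp
Reversed: pkimckng
  Compare pos 0 ('g') with pos 7 ('p'): MISMATCH
  Compare pos 1 ('n') with pos 6 ('k'): MISMATCH
  Compare pos 2 ('k') with pos 5 ('i'): MISMATCH
  Compare pos 3 ('c') with pos 4 ('m'): MISMATCH
Result: not a palindrome

0


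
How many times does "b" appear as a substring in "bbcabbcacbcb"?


Searching for "b" in "bbcabbcacbcb"
Scanning each position:
  Position 0: "b" => MATCH
  Position 1: "b" => MATCH
  Position 2: "c" => no
  Position 3: "a" => no
  Position 4: "b" => MATCH
  Position 5: "b" => MATCH
  Position 6: "c" => no
  Position 7: "a" => no
  Position 8: "c" => no
  Position 9: "b" => MATCH
  Position 10: "c" => no
  Position 11: "b" => MATCH
Total occurrences: 6

6


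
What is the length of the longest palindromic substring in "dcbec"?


Input: "dcbec"
Checking substrings for palindromes:
  No multi-char palindromic substrings found
Longest palindromic substring: "d" with length 1

1


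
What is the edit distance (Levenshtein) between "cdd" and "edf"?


Computing edit distance: "cdd" -> "edf"
DP table:
           e    d    f
      0    1    2    3
  c   1    1    2    3
  d   2    2    1    2
  d   3    3    2    2
Edit distance = dp[3][3] = 2

2


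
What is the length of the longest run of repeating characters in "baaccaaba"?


Input: "baaccaaba"
Scanning for longest run:
  Position 1 ('a'): new char, reset run to 1
  Position 2 ('a'): continues run of 'a', length=2
  Position 3 ('c'): new char, reset run to 1
  Position 4 ('c'): continues run of 'c', length=2
  Position 5 ('a'): new char, reset run to 1
  Position 6 ('a'): continues run of 'a', length=2
  Position 7 ('b'): new char, reset run to 1
  Position 8 ('a'): new char, reset run to 1
Longest run: 'a' with length 2

2


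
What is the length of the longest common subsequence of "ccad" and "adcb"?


LCS of "ccad" and "adcb"
DP table:
           a    d    c    b
      0    0    0    0    0
  c   0    0    0    1    1
  c   0    0    0    1    1
  a   0    1    1    1    1
  d   0    1    2    2    2
LCS length = dp[4][4] = 2

2


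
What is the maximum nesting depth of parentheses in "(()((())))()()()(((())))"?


Input: "(()((())))()()()(((())))"
Tracking depth:
  Position 0 '(': depth becomes 1
  Position 1 '(': depth becomes 2
  Position 2 ')': depth becomes 1
  Position 3 '(': depth becomes 2
  Position 4 '(': depth becomes 3
  Position 5 '(': depth becomes 4
  Position 6 ')': depth becomes 3
  Position 7 ')': depth becomes 2
  Position 8 ')': depth becomes 1
  Position 9 ')': depth becomes 0
  Position 10 '(': depth becomes 1
  Position 11 ')': depth becomes 0
  Position 12 '(': depth becomes 1
  Position 13 ')': depth becomes 0
  Position 14 '(': depth becomes 1
  Position 15 ')': depth becomes 0
  Position 16 '(': depth becomes 1
  Position 17 '(': depth becomes 2
  Position 18 '(': depth becomes 3
  Position 19 '(': depth becomes 4
  Position 20 ')': depth becomes 3
  Position 21 ')': depth becomes 2
  Position 22 ')': depth becomes 1
  Position 23 ')': depth becomes 0
Maximum depth reached: 4

4
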